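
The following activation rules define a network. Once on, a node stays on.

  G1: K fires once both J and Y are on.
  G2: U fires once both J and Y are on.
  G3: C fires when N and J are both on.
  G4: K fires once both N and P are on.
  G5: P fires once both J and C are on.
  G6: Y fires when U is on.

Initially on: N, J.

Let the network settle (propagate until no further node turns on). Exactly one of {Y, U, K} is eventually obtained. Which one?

K

G3: N and J on → C on.
G5: J and C on → P on.
G4: N and P on → K on.
U would need J and Y (G2), but Y never turns on. Y would need U (G6), but U never turns on.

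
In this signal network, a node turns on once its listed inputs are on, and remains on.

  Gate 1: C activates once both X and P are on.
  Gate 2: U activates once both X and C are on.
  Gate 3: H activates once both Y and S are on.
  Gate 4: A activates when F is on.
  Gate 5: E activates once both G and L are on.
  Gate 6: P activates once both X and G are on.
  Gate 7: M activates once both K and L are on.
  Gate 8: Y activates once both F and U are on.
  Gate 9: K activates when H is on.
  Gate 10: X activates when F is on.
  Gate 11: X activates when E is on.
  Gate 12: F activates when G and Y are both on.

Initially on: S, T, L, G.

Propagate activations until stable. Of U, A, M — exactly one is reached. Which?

U

Gate 5: G and L on → E on.
E is on, so X activates (Gate 11).
Gate 6: X and G on → P on.
Gate 1: X and P on → C on.
Gate 2: X and C on → U on.
A would need F (Gate 4), but F never turns on. M would need K and L (Gate 7), but K never turns on.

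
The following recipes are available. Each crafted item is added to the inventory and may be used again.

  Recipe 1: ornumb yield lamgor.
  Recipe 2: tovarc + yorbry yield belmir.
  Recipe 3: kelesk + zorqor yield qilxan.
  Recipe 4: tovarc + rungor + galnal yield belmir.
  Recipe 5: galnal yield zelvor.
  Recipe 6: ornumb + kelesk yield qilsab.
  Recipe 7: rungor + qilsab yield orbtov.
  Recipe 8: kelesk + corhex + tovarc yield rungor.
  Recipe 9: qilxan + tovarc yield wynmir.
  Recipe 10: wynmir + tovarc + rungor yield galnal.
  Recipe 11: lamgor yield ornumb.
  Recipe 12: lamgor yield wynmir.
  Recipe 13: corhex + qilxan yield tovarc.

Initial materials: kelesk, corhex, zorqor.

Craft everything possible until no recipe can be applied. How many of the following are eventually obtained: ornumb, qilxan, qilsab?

1

Using Recipe 3, kelesk and zorqor make qilxan.
ornumb would need lamgor (Recipe 11), but lamgor is never obtained.
qilxan: reached.
qilsab would need ornumb and kelesk (Recipe 6), but ornumb is never obtained.
Reached: qilxan — 1 of the 3.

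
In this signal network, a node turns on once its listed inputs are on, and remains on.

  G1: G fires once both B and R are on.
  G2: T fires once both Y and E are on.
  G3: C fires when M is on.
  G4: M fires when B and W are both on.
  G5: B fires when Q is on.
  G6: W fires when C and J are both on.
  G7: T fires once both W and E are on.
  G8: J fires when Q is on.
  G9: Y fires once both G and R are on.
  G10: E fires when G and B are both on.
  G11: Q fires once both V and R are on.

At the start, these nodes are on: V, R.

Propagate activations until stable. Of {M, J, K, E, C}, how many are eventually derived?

2

G11: V and R on → Q on.
G5: Q on → B on.
G8: Q on → J on.
B and R are on, so G fires (G1).
G and B are on, so E fires (G10).
M would need B and W (G4), but W never turns on.
J: reached.
No rule produces K, and it is not given.
E: reached.
C would need M (G3), but M never turns on.
Reached: J and E — 2 of the 5.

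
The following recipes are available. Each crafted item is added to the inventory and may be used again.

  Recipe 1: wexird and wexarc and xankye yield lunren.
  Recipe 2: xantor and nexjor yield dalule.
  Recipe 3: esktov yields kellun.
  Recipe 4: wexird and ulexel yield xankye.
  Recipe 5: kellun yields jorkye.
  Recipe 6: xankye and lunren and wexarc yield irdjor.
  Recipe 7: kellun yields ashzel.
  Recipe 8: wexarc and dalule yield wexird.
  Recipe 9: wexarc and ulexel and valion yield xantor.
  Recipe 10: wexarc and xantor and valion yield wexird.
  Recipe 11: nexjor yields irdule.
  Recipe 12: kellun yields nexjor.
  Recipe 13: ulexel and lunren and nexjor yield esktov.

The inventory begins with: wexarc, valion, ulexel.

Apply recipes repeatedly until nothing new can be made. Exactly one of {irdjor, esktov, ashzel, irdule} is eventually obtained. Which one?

wexarc and ulexel and valion → xantor (Recipe 9).
Using Recipe 10, wexarc, xantor, and valion make wexird.
Using Recipe 4, wexird and ulexel make xankye.
wexird and wexarc and xankye → lunren (Recipe 1).
Using Recipe 6, xankye, lunren, and wexarc make irdjor.
esktov would need ulexel, lunren, and nexjor (Recipe 13), but nexjor is never obtained. irdule would need nexjor (Recipe 11), but nexjor is never obtained. ashzel would need kellun (Recipe 7), but kellun is never obtained.

irdjor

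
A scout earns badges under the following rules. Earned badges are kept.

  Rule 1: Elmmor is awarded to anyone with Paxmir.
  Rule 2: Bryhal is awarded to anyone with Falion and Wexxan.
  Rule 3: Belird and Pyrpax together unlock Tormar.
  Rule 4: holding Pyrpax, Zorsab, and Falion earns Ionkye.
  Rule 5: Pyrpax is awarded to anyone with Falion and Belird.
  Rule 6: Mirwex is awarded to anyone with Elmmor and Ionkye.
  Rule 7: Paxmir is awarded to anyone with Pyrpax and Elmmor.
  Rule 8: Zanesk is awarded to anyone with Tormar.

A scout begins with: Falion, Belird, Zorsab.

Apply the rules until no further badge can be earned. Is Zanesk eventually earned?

Yes

With Falion and Belird, Pyrpax is earned (Rule 5).
With Belird and Pyrpax, Tormar is earned (Rule 3).
With Tormar, Zanesk is earned (Rule 8).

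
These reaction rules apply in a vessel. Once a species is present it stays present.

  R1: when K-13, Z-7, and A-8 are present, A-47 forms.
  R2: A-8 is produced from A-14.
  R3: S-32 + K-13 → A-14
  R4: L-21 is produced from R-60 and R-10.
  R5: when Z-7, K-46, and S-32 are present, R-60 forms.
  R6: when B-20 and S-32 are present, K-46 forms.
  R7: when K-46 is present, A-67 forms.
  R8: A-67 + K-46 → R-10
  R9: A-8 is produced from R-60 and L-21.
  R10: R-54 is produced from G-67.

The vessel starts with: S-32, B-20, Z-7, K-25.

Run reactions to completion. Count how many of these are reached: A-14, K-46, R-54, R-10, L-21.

B-20 and S-32 present → K-46 forms (R6).
Z-7, K-46, and S-32 present → R-60 forms (R5).
K-46 present → A-67 forms (R7).
A-67 and K-46 present → R-10 forms (R8).
R-60 and R-10 present → L-21 forms (R4).
A-14 would need S-32 and K-13 (R3), but K-13 never forms.
K-46: reached.
R-54 would need G-67 (R10), but G-67 never forms.
R-10: reached.
L-21: reached.
Reached: K-46, R-10, and L-21 — 3 of the 5.

3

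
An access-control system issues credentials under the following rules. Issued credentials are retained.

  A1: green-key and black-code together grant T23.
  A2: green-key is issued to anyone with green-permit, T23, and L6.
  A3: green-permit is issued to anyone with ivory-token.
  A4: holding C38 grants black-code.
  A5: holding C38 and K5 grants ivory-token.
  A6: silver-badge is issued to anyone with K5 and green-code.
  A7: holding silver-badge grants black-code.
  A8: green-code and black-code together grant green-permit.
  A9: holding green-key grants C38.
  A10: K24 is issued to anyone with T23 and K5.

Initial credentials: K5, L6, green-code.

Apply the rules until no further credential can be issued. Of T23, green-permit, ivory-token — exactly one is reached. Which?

green-permit

Holding K5 and green-code grants silver-badge (A6).
Holding silver-badge grants black-code (A7).
Holding green-code and black-code grants green-permit (A8).
ivory-token would need C38 and K5 (A5), but C38 is never granted. T23 would need green-key and black-code (A1), but green-key is never granted.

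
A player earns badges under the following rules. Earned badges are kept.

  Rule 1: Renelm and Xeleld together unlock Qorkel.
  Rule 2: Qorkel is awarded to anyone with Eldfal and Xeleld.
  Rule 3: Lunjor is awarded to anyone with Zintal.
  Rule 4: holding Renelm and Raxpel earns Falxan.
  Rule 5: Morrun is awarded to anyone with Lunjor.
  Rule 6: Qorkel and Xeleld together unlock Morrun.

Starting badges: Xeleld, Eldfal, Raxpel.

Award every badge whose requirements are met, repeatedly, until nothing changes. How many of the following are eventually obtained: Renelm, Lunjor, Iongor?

No rule produces Renelm, and it is not given.
Lunjor would need Zintal (Rule 3), but Zintal is never earned.
No rule produces Iongor, and it is not given.
None of the 3 are reached.

0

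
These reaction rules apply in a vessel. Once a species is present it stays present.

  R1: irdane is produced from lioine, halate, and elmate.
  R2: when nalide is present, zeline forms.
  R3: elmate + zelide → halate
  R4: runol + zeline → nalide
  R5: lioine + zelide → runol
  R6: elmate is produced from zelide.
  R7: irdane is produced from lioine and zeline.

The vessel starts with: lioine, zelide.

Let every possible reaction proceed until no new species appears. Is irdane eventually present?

zelide present → elmate forms (R6).
elmate and zelide present → halate forms (R3).
lioine, halate, and elmate present → irdane forms (R1).

Yes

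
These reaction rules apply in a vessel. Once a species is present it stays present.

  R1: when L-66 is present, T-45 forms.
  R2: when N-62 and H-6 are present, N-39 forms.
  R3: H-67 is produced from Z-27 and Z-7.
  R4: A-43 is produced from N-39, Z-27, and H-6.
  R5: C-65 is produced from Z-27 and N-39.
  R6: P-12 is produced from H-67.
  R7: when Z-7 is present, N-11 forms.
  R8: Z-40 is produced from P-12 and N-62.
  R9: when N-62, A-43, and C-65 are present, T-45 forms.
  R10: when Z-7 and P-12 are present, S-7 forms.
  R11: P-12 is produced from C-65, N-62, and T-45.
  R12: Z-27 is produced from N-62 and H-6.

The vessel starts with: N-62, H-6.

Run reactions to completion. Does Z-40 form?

N-62 and H-6 present → N-39 forms (R2).
N-62 and H-6 present → Z-27 forms (R12).
N-39, Z-27, and H-6 present → A-43 forms (R4).
Z-27 and N-39 present → C-65 forms (R5).
N-62, A-43, and C-65 present → T-45 forms (R9).
C-65, N-62, and T-45 present → P-12 forms (R11).
P-12 and N-62 present → Z-40 forms (R8).

Yes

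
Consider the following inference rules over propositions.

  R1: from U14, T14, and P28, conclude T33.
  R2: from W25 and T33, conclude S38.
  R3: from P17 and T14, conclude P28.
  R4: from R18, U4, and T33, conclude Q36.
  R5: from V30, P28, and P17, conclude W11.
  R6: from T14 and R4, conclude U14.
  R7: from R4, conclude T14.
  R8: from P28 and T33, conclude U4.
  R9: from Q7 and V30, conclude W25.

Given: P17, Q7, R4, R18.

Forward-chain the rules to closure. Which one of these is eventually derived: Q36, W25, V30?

From R4, R7 gives T14.
P17 and T14 hold, so P28 follows (R3).
T14 and R4 hold, so U14 follows (R6).
From U14, T14, and P28, R1 gives T33.
From P28 and T33, R8 gives U4.
R18, U4, and T33 hold, so Q36 follows (R4).
No rule produces V30, and it is not given. W25 would need Q7 and V30 (R9), but V30 is never established.

Q36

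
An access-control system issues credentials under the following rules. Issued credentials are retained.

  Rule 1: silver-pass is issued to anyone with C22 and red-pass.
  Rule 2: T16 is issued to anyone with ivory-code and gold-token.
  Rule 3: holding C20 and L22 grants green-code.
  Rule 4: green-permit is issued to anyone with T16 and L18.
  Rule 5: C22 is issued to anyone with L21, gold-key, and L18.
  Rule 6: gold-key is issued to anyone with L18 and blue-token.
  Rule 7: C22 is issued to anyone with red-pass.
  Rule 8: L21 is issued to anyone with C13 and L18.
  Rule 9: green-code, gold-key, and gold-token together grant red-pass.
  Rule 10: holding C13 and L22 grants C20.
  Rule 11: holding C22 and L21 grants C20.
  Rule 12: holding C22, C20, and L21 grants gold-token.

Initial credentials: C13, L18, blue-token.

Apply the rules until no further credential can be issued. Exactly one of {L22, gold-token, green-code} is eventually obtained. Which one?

gold-token

Holding C13 and L18 grants L21 (Rule 8).
Holding L18 and blue-token grants gold-key (Rule 6).
Holding L21, gold-key, and L18 grants C22 (Rule 5).
Holding C22 and L21 grants C20 (Rule 11).
Holding C22, C20, and L21 grants gold-token (Rule 12).
No rule produces L22, and it is not given. green-code would need C20 and L22 (Rule 3), but L22 is never granted.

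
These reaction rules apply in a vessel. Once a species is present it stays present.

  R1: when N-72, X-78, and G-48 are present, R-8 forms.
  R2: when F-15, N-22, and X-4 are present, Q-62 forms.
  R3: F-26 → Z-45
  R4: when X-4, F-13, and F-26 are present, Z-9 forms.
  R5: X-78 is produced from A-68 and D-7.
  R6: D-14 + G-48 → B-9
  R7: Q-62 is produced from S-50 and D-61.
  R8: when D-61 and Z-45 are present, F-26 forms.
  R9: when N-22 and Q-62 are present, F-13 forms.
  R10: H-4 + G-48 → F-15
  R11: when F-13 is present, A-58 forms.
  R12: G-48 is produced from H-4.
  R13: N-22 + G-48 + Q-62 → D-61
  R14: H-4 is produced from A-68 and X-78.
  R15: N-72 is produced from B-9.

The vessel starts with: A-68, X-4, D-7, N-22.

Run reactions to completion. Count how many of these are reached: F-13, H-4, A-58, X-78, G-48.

A-68 and D-7 present → X-78 forms (R5).
A-68 and X-78 present → H-4 forms (R14).
H-4 present → G-48 forms (R12).
H-4 and G-48 present → F-15 forms (R10).
F-15, N-22, and X-4 present → Q-62 forms (R2).
N-22 and Q-62 present → F-13 forms (R9).
F-13 present → A-58 forms (R11).
F-13: reached.
H-4: reached.
A-58: reached.
X-78: reached.
G-48: reached.
All 5 are reached.

5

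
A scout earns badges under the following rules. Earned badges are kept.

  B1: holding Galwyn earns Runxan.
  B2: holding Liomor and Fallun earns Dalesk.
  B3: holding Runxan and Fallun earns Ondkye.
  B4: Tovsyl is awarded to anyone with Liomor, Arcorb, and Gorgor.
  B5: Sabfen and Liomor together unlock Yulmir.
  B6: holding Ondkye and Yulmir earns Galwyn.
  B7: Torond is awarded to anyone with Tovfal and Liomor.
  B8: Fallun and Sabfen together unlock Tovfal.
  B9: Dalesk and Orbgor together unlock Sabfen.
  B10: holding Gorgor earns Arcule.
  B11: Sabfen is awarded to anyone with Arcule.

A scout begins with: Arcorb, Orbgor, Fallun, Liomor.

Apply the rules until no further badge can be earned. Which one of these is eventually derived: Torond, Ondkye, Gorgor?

Torond

With Liomor and Fallun, Dalesk is earned (B2).
With Dalesk and Orbgor, Sabfen is earned (B9).
With Fallun and Sabfen, Tovfal is earned (B8).
With Tovfal and Liomor, Torond is earned (B7).
No rule produces Gorgor, and it is not given. Ondkye would need Runxan and Fallun (B3), but Runxan is never earned.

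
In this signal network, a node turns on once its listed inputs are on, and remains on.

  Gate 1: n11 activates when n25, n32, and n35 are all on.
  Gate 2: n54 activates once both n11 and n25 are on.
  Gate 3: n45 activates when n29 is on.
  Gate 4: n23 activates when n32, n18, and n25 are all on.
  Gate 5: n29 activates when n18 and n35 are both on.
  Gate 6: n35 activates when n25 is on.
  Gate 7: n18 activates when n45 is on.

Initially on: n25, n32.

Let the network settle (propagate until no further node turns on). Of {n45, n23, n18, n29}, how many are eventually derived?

0

n45 would need n29 (Gate 3), but n29 never turns on.
n23 would need n32, n18, and n25 (Gate 4), but n18 never turns on.
n18 would need n45 (Gate 7), but n45 never turns on.
n29 would need n18 and n35 (Gate 5), but n18 never turns on.
None of the 4 are reached.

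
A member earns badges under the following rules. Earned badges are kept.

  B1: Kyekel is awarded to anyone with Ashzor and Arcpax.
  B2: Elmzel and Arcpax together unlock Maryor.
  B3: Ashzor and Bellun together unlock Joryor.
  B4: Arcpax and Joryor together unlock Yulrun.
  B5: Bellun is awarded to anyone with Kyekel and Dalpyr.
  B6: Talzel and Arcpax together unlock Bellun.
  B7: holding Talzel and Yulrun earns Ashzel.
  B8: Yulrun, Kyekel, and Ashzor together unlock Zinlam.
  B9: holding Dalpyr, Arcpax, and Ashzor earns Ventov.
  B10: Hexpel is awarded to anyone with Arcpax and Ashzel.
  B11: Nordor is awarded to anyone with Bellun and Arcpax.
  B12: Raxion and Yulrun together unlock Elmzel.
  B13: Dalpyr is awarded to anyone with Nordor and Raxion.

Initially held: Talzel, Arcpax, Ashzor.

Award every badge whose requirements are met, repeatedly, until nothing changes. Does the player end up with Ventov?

Ventov would need Dalpyr, Arcpax, and Ashzor (B9), but Dalpyr is never earned.

No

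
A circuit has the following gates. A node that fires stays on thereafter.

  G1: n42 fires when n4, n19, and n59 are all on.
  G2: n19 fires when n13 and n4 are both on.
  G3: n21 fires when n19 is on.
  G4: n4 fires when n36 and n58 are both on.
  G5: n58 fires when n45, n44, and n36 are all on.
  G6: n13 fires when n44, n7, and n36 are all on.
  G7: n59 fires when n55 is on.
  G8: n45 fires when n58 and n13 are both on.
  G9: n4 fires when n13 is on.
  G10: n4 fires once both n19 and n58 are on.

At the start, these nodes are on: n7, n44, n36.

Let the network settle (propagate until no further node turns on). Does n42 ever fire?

n42 would need n4, n19, and n59 (G1), but n59 never turns on.

No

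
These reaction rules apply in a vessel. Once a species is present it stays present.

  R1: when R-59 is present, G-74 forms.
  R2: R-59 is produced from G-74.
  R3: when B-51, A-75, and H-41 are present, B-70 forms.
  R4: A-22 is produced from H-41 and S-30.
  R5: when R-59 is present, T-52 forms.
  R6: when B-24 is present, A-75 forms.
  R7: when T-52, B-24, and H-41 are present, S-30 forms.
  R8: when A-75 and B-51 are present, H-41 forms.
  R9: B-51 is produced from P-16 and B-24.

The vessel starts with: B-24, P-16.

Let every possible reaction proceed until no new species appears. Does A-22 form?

No

A-22 would need H-41 and S-30 (R4), but S-30 never forms.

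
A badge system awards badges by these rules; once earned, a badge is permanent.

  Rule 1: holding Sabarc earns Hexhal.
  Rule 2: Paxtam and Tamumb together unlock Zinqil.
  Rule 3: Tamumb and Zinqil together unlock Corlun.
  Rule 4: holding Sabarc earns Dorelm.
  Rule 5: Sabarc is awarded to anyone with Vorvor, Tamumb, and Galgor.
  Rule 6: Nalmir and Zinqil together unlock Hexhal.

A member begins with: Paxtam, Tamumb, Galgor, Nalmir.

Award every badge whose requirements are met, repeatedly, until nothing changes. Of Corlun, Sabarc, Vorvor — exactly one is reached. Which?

Corlun

With Paxtam and Tamumb, Zinqil is earned (Rule 2).
With Tamumb and Zinqil, Corlun is earned (Rule 3).
No rule produces Vorvor, and it is not given. Sabarc would need Vorvor, Tamumb, and Galgor (Rule 5), but Vorvor is never earned.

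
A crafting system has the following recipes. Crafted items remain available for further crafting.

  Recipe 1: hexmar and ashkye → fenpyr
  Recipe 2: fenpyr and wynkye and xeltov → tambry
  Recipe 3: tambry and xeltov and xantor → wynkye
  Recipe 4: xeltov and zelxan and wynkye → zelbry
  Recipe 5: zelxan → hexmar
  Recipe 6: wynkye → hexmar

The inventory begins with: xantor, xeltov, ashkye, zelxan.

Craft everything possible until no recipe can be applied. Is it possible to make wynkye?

No

wynkye would need tambry, xeltov, and xantor (Recipe 3), but tambry is never obtained.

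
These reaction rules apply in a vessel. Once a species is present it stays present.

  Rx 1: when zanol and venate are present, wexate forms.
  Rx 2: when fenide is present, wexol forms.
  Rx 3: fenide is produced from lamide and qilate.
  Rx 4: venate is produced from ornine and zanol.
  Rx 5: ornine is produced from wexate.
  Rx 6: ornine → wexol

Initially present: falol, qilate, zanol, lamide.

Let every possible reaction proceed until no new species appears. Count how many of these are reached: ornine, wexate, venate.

0

ornine would need wexate (Rx 5), but wexate never forms.
wexate would need zanol and venate (Rx 1), but venate never forms.
venate would need ornine and zanol (Rx 4), but ornine never forms.
None of the 3 are reached.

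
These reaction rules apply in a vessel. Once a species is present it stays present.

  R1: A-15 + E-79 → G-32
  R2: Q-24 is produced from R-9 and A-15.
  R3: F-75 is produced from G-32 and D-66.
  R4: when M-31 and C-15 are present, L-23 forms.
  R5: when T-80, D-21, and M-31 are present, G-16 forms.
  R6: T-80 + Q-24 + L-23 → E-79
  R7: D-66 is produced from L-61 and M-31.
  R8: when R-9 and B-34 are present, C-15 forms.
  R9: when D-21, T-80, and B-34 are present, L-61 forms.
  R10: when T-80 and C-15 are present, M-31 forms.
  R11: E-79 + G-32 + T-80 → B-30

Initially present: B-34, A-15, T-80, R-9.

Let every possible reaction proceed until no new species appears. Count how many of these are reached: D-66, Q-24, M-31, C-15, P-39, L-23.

R-9 and A-15 present → Q-24 forms (R2).
R-9 and B-34 present → C-15 forms (R8).
T-80 and C-15 present → M-31 forms (R10).
M-31 and C-15 present → L-23 forms (R4).
D-66 would need L-61 and M-31 (R7), but L-61 never forms.
Q-24: reached.
M-31: reached.
C-15: reached.
No rule produces P-39, and it is not given.
L-23: reached.
Reached: Q-24, M-31, C-15, and L-23 — 4 of the 6.

4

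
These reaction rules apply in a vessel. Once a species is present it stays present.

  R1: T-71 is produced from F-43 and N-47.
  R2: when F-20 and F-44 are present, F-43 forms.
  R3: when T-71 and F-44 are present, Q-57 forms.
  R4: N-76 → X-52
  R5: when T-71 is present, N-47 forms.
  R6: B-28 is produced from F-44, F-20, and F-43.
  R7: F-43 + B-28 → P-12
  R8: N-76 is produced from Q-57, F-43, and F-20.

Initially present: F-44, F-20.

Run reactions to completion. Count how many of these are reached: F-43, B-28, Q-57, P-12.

3

F-20 and F-44 present → F-43 forms (R2).
F-44, F-20, and F-43 present → B-28 forms (R6).
F-43 and B-28 present → P-12 forms (R7).
F-43: reached.
B-28: reached.
Q-57 would need T-71 and F-44 (R3), but T-71 never forms.
P-12: reached.
Reached: F-43, B-28, and P-12 — 3 of the 4.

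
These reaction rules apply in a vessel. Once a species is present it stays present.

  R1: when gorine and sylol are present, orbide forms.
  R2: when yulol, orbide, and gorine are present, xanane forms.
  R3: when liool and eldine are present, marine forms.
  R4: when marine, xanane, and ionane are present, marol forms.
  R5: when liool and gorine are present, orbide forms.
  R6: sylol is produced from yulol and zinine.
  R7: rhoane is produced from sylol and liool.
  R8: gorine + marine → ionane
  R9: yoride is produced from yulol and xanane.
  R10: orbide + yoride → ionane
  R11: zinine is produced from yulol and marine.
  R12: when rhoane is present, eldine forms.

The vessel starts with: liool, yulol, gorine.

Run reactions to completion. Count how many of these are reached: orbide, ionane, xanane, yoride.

4

liool and gorine present → orbide forms (R5).
yulol, orbide, and gorine present → xanane forms (R2).
yulol and xanane present → yoride forms (R9).
orbide and yoride present → ionane forms (R10).
orbide: reached.
ionane: reached.
xanane: reached.
yoride: reached.
All 4 are reached.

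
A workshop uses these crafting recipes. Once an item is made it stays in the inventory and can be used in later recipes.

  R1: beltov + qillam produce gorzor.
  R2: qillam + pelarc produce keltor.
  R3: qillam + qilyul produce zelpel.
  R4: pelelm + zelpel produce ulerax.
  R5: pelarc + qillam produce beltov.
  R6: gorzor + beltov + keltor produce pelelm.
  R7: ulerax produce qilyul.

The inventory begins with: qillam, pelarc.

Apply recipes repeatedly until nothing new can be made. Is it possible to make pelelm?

pelarc + qillam → beltov (R5).
Using R2, qillam and pelarc make keltor.
beltov + qillam → gorzor (R1).
Using R6, gorzor, beltov, and keltor make pelelm.

Yes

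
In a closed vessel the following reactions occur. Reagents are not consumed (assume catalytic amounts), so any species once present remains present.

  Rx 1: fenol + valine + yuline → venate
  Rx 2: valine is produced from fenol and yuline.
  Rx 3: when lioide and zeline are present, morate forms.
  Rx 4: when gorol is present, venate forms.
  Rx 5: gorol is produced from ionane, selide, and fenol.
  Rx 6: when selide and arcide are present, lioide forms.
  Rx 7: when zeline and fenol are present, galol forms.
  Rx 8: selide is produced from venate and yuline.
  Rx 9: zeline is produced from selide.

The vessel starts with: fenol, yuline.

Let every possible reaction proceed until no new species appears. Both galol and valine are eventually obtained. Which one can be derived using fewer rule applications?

valine

valine: fenol and yuline present → valine forms (Rx 2). [1 rule application]
galol: fenol and yuline present → valine forms (Rx 2). fenol, valine, and yuline present → venate forms (Rx 1). venate and yuline present → selide forms (Rx 8). selide present → zeline forms (Rx 9). zeline and fenol present → galol forms (Rx 7). [5 rule applications]
valine needs fewer.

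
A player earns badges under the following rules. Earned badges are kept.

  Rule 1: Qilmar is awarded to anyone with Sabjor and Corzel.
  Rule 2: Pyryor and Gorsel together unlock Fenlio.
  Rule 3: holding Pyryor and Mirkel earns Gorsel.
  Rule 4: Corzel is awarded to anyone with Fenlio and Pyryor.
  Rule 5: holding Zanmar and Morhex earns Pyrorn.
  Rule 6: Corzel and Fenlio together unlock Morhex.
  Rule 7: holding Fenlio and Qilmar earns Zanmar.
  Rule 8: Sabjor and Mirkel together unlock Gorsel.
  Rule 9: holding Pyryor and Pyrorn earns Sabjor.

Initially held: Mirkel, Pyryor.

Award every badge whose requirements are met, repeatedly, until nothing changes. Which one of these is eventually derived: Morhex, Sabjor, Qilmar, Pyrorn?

With Pyryor and Mirkel, Gorsel is earned (Rule 3).
With Pyryor and Gorsel, Fenlio is earned (Rule 2).
With Fenlio and Pyryor, Corzel is earned (Rule 4).
With Corzel and Fenlio, Morhex is earned (Rule 6).
Qilmar would need Sabjor and Corzel (Rule 1), but Sabjor is never earned. Pyrorn would need Zanmar and Morhex (Rule 5), but Zanmar is never earned. Sabjor would need Pyryor and Pyrorn (Rule 9), but Pyrorn is never earned.

Morhex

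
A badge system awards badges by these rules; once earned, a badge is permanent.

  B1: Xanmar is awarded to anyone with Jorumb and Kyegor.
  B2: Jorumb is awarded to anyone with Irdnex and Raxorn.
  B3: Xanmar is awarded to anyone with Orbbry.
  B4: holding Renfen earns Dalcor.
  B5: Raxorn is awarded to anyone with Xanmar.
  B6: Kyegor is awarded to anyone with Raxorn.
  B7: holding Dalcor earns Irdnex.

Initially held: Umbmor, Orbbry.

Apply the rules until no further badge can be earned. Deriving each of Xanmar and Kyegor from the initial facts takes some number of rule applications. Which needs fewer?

Xanmar: With Orbbry, Xanmar is earned (B3). [1 rule application]
Kyegor: With Orbbry, Xanmar is earned (B3). With Xanmar, Raxorn is earned (B5). With Raxorn, Kyegor is earned (B6). [3 rule applications]
Xanmar needs fewer.

Xanmar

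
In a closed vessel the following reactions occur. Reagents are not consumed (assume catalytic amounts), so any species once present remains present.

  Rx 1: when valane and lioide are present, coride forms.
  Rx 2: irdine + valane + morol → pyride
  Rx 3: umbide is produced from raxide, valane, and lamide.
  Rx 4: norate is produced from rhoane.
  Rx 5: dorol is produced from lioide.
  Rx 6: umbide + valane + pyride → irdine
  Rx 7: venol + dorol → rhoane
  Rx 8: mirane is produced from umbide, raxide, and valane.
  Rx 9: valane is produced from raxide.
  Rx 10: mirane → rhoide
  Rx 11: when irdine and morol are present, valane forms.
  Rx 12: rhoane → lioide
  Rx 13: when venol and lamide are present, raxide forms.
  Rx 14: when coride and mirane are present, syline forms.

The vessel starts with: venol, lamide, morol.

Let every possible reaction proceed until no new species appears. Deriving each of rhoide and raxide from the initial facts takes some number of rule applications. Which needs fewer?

raxide: venol and lamide present → raxide forms (Rx 13). [1 rule application]
rhoide: venol and lamide present → raxide forms (Rx 13). raxide present → valane forms (Rx 9). raxide, valane, and lamide present → umbide forms (Rx 3). umbide, raxide, and valane present → mirane forms (Rx 8). mirane present → rhoide forms (Rx 10). [5 rule applications]
raxide needs fewer.

raxide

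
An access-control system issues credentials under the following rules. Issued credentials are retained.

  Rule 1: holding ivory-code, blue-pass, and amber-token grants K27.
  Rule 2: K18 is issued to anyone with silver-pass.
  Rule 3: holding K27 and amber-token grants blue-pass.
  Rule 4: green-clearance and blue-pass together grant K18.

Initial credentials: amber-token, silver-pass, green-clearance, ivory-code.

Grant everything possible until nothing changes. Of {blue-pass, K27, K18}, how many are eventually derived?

1

Holding silver-pass grants K18 (Rule 2).
blue-pass would need K27 and amber-token (Rule 3), but K27 is never granted.
K27 would need ivory-code, blue-pass, and amber-token (Rule 1), but blue-pass is never granted.
K18: reached.
Reached: K18 — 1 of the 3.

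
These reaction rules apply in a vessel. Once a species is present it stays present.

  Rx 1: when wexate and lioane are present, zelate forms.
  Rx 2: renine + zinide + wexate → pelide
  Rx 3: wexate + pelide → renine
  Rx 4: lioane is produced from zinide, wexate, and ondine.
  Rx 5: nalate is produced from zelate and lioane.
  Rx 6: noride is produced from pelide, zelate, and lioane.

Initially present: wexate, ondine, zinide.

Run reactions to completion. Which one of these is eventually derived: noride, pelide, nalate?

zinide, wexate, and ondine present → lioane forms (Rx 4).
wexate and lioane present → zelate forms (Rx 1).
zelate and lioane present → nalate forms (Rx 5).
pelide would need renine, zinide, and wexate (Rx 2), but renine never forms. noride would need pelide, zelate, and lioane (Rx 6), but pelide never forms.

nalate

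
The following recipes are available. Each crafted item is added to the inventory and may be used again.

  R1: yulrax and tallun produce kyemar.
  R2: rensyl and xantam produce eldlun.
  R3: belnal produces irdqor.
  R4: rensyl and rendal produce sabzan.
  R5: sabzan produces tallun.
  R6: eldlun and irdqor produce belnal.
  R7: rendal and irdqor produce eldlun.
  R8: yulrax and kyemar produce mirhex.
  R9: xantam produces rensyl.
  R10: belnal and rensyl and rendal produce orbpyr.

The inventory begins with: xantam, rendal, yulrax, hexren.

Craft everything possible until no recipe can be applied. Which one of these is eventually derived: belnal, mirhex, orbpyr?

Using R9, xantam makes rensyl.
Using R4, rensyl and rendal make sabzan.
Using R5, sabzan makes tallun.
Using R1, yulrax and tallun make kyemar.
Using R8, yulrax and kyemar make mirhex.
orbpyr would need belnal, rensyl, and rendal (R10), but belnal is never obtained. belnal would need eldlun and irdqor (R6), but irdqor is never obtained.

mirhex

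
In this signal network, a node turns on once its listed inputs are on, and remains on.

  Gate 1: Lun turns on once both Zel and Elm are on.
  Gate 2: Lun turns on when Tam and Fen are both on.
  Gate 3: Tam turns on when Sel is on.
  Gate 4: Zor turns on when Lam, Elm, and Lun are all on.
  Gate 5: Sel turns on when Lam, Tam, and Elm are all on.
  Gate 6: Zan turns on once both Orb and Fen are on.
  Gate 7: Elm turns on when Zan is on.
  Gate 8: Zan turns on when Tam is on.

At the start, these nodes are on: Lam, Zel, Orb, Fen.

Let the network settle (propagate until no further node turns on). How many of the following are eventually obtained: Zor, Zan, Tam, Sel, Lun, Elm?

Orb and Fen are on, so Zan turns on (Gate 6).
Gate 7: Zan on → Elm on.
Zel and Elm are on, so Lun turns on (Gate 1).
Lam, Elm, and Lun are on, so Zor turns on (Gate 4).
Zor: reached.
Zan: reached.
Tam would need Sel (Gate 3), but Sel never turns on.
Sel would need Lam, Tam, and Elm (Gate 5), but Tam never turns on.
Lun: reached.
Elm: reached.
Reached: Zor, Zan, Lun, and Elm — 4 of the 6.

4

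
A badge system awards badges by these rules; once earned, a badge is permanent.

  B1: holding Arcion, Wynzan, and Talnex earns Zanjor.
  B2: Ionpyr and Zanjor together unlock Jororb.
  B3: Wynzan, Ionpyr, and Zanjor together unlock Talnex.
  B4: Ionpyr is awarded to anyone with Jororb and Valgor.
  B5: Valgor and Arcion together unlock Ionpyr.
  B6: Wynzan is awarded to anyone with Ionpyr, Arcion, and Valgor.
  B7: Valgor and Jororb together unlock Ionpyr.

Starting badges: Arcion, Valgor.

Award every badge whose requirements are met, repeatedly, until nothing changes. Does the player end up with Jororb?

Jororb would need Ionpyr and Zanjor (B2), but Zanjor is never earned.

No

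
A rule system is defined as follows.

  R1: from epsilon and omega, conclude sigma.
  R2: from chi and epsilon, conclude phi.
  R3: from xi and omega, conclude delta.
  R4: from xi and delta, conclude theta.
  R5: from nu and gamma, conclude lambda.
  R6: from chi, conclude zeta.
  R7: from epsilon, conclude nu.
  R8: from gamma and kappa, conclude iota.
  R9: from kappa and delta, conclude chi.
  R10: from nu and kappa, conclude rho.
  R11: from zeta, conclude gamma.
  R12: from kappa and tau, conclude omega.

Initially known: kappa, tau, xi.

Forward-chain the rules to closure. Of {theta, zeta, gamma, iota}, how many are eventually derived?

4

kappa and tau hold, so omega follows (R12).
xi and omega hold, so delta follows (R3).
From xi and delta, R4 gives theta.
kappa and delta hold, so chi follows (R9).
From chi, R6 gives zeta.
zeta holds, so gamma follows (R11).
gamma and kappa hold, so iota follows (R8).
theta: reached.
zeta: reached.
gamma: reached.
iota: reached.
All 4 are reached.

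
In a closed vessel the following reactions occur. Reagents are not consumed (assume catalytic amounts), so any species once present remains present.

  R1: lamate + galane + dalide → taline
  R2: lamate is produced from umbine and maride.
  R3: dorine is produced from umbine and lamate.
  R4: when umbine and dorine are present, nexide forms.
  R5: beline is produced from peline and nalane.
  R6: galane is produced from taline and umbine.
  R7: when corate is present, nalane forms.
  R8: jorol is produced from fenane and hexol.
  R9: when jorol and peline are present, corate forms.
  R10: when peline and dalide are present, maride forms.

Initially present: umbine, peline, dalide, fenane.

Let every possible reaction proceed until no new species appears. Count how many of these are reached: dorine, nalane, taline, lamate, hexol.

2

peline and dalide present → maride forms (R10).
umbine and maride present → lamate forms (R2).
umbine and lamate present → dorine forms (R3).
dorine: reached.
nalane would need corate (R7), but corate never forms.
taline would need lamate, galane, and dalide (R1), but galane never forms.
lamate: reached.
No rule produces hexol, and it is not given.
Reached: dorine and lamate — 2 of the 5.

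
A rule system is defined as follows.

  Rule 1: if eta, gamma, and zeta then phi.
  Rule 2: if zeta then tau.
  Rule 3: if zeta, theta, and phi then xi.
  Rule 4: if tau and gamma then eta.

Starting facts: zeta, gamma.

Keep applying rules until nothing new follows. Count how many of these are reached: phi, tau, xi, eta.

From zeta, Rule 2 gives tau.
From tau and gamma, Rule 4 gives eta.
From eta, gamma, and zeta, Rule 1 gives phi.
phi: reached.
tau: reached.
xi would need zeta, theta, and phi (Rule 3), but theta is never established.
eta: reached.
Reached: phi, tau, and eta — 3 of the 4.

3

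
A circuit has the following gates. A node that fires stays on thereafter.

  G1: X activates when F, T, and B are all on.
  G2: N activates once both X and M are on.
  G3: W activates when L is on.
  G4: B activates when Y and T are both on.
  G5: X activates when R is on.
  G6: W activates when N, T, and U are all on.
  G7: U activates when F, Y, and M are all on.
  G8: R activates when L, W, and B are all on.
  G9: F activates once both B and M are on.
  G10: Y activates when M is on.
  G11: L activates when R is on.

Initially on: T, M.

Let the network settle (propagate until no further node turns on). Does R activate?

No

R would need L, W, and B (G8), but L never turns on.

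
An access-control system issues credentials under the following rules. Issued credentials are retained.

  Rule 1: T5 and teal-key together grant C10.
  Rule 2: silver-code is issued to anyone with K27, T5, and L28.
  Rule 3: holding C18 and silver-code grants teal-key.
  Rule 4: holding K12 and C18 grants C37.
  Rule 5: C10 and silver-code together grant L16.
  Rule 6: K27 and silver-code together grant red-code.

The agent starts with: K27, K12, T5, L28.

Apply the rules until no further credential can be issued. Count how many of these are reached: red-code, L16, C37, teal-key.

1

Holding K27, T5, and L28 grants silver-code (Rule 2).
Holding K27 and silver-code grants red-code (Rule 6).
red-code: reached.
L16 would need C10 and silver-code (Rule 5), but C10 is never granted.
C37 would need K12 and C18 (Rule 4), but C18 is never granted.
teal-key would need C18 and silver-code (Rule 3), but C18 is never granted.
Reached: red-code — 1 of the 4.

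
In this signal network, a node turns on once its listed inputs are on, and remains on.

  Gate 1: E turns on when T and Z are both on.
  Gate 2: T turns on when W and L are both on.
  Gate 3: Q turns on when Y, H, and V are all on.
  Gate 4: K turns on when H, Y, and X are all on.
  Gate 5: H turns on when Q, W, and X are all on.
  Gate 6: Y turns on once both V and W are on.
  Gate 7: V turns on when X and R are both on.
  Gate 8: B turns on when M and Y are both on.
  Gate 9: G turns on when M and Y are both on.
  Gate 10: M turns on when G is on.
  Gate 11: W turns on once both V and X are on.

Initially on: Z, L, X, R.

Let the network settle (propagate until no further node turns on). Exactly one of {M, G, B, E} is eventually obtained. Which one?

X and R are on, so V turns on (Gate 7).
V and X are on, so W turns on (Gate 11).
W and L are on, so T turns on (Gate 2).
Gate 1: T and Z on → E on.
B would need M and Y (Gate 8), but M never turns on. G would need M and Y (Gate 9), but M never turns on. M would need G (Gate 10), but G never turns on.

E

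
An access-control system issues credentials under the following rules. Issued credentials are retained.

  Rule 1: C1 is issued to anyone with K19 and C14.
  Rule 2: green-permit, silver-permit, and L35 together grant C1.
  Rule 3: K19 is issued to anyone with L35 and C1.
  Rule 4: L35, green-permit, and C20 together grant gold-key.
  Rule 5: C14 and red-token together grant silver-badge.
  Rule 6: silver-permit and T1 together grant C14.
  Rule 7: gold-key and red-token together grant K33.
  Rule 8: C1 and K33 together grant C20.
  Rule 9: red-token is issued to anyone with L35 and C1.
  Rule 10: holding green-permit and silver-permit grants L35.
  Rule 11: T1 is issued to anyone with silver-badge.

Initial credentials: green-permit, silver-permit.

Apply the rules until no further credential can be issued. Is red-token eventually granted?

Yes

Holding green-permit and silver-permit grants L35 (Rule 10).
Holding green-permit, silver-permit, and L35 grants C1 (Rule 2).
Holding L35 and C1 grants red-token (Rule 9).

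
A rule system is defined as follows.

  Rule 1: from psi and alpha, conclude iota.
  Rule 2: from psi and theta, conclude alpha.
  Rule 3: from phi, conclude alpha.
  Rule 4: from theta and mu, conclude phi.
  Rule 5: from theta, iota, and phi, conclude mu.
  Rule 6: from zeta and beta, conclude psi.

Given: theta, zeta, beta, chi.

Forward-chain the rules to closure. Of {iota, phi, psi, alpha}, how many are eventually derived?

zeta and beta hold, so psi follows (Rule 6).
psi and theta hold, so alpha follows (Rule 2).
From psi and alpha, Rule 1 gives iota.
iota: reached.
phi would need theta and mu (Rule 4), but mu is never established.
psi: reached.
alpha: reached.
Reached: iota, psi, and alpha — 3 of the 4.

3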